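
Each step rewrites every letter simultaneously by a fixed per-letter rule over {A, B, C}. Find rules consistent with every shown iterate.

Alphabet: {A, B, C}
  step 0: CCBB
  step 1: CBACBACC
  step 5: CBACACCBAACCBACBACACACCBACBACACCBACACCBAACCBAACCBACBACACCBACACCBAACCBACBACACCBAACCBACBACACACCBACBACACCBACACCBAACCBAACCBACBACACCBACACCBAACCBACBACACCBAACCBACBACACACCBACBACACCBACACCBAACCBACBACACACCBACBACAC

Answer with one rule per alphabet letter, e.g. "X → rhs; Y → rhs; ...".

A->AC, B->C, C->CBA

  step 0 ⇒ step 1: CCBB ⇒ CBA·CBA·C·C
    B ↦ C
    C ↦ CBA
    A ↦ AC  (constrained at step 1)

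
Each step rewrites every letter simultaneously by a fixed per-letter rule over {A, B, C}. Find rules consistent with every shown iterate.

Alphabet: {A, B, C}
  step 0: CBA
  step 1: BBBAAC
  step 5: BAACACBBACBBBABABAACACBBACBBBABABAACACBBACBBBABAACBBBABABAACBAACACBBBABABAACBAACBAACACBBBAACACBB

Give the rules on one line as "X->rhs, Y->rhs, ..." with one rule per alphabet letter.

A->AC, B->BA, C->BB

  step 0 ⇒ step 1: CBA ⇒ BB·BA·AC
    A ↦ AC
    B ↦ BA
    C ↦ BB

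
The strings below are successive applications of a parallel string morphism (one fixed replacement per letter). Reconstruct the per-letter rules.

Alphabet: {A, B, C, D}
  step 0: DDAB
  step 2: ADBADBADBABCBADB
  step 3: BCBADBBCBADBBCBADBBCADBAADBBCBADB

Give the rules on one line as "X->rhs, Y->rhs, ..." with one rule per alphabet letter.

A->BC, B->ADB, C->A, D->B

  step 2 ⇒ step 3: ADBADBADBABCBADB ⇒ BC·B·ADB·BC·B·ADB·BC·B·ADB·BC·ADB·A·ADB·BC·B·ADB
    A ↦ BC
    B ↦ ADB
    C ↦ A
    D ↦ B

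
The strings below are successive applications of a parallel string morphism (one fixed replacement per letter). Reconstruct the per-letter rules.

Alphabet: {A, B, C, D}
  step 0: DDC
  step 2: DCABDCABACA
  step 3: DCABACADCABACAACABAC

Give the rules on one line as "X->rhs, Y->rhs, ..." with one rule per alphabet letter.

A->AC, B->A, C->AB, D->DC

  step 2 ⇒ step 3: DCABDCABACA ⇒ DC·AB·AC·A·DC·AB·AC·A·AC·AB·AC
    A ↦ AC
    B ↦ A
    C ↦ AB
    D ↦ DC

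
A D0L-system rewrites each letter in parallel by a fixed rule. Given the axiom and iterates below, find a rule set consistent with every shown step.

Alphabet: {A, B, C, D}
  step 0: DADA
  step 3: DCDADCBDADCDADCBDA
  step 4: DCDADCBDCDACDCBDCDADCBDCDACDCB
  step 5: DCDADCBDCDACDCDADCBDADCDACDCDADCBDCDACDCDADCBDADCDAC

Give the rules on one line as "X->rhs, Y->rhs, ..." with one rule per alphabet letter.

A->B, B->C, C->DA, D->DC

  step 4 ⇒ step 5: DCDADCBDCDACDCBDCDADCBDCDACDCB ⇒ DC·DA·DC·B·DC·DA·C·DC·DA·DC·B·DA·DC·DA·C·DC·DA·DC·B·DC·DA·C·DC·DA·DC·B·DA·DC·DA·C
    A ↦ B
    B ↦ C
    C ↦ DA
    D ↦ DC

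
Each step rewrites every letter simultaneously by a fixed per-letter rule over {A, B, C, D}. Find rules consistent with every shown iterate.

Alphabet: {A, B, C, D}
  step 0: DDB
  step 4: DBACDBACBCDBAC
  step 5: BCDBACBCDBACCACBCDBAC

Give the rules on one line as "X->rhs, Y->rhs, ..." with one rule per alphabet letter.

  step 4 ⇒ step 5: DBACDBACBCDBAC ⇒ B·C·DB·AC·B·C·DB·AC·C·AC·B·C·DB·AC
    A ↦ DB
    B ↦ C
    C ↦ AC
    D ↦ B

A->DB, B->C, C->AC, D->B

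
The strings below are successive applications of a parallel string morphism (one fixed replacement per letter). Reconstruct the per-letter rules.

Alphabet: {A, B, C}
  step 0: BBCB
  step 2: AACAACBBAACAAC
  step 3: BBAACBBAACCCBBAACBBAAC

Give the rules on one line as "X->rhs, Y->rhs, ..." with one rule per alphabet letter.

A->B, B->C, C->AAC

  step 2 ⇒ step 3: AACAACBBAACAAC ⇒ B·B·AAC·B·B·AAC·C·C·B·B·AAC·B·B·AAC
    A ↦ B
    B ↦ C
    C ↦ AAC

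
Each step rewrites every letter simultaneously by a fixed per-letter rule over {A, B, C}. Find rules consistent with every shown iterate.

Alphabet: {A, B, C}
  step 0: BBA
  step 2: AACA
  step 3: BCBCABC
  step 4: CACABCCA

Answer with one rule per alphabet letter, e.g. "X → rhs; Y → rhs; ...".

A->BC, B->C, C->A

  step 3 ⇒ step 4: BCBCABC ⇒ C·A·C·A·BC·C·A
    A ↦ BC
    B ↦ C
    C ↦ A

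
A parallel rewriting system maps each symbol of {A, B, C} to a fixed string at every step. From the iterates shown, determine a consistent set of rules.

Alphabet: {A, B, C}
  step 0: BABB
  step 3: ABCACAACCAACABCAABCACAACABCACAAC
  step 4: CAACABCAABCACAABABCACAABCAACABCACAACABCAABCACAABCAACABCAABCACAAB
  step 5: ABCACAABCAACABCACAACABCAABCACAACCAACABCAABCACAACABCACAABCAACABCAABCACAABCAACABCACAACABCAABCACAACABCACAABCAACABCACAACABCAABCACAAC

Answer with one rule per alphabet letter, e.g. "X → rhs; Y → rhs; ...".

  step 4 ⇒ step 5: CAACABCAABCACAABABCACAABCAACABCACAACABCAABCACAABCAACABCAABCACAAB ⇒ AB·CA·CA·AB·CA·AC·AB·CA·CA·AC·AB·CA·AB·CA·CA·AC·CA·AC·AB·CA·AB·CA·CA·AC·AB·CA·CA·AB·CA·AC·AB·CA·AB·CA·CA·AB·CA·AC·AB·CA·CA·AC·AB·CA·AB·CA·CA·AC·AB·CA·CA·AB·CA·AC·AB·CA·CA·AC·AB·CA·AB·CA·CA·AC
    A ↦ CA
    B ↦ AC
    C ↦ AB

A->CA, B->AC, C->AB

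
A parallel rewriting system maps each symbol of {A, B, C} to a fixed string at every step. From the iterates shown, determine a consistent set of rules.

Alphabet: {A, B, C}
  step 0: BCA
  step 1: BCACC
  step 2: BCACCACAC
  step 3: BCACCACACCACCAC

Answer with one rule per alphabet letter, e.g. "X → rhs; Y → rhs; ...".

  step 2 ⇒ step 3: BCACCACAC ⇒ BC·AC·C·AC·AC·C·AC·C·AC
    A ↦ C
    B ↦ BC
    C ↦ AC

A->C, B->BC, C->AC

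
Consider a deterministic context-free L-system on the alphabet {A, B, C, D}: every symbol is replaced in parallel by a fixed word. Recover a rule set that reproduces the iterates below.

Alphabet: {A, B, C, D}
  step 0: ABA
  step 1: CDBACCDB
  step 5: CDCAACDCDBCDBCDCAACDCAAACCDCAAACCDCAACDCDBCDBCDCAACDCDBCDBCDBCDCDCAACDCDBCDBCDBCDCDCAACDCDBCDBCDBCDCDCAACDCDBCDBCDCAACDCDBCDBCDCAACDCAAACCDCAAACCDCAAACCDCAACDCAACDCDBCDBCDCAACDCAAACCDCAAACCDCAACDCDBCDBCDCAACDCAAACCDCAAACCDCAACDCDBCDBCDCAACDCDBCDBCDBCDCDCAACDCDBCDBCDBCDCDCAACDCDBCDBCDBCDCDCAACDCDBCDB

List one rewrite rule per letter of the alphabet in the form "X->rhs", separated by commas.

A->CDB, B->AC, C->CD, D->CAA

  step 0 ⇒ step 1: ABA ⇒ CDB·AC·CDB
    A ↦ CDB
    B ↦ AC
    C ↦ CD  (constrained at step 1)
    D ↦ CAA  (constrained at step 1)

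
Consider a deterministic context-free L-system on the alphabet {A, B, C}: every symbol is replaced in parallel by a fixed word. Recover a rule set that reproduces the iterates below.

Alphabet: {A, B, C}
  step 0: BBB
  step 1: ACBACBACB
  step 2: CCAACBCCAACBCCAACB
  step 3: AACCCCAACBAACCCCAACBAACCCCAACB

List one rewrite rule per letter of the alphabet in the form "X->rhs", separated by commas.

  step 2 ⇒ step 3: CCAACBCCAACBCCAACB ⇒ A·A·CC·CC·A·ACB·A·A·CC·CC·A·ACB·A·A·CC·CC·A·ACB
    A ↦ CC
    B ↦ ACB
    C ↦ A

A->CC, B->ACB, C->A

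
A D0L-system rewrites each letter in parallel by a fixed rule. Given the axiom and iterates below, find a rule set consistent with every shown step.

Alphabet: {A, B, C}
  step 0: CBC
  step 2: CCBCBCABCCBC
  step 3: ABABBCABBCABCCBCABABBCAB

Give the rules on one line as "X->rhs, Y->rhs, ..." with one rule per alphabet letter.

A->CC, B->BC, C->AB

  step 2 ⇒ step 3: CCBCBCABCCBC ⇒ AB·AB·BC·AB·BC·AB·CC·BC·AB·AB·BC·AB
    A ↦ CC
    B ↦ BC
    C ↦ AB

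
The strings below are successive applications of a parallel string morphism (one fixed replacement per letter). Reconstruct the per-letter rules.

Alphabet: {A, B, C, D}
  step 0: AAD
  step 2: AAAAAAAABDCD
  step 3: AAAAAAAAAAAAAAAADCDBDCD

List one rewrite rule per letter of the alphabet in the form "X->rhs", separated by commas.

  step 2 ⇒ step 3: AAAAAAAABDCD ⇒ AA·AA·AA·AA·AA·AA·AA·AA·D·CD·BD·CD
    A ↦ AA
    B ↦ D
    C ↦ BD
    D ↦ CD

A->AA, B->D, C->BD, D->CD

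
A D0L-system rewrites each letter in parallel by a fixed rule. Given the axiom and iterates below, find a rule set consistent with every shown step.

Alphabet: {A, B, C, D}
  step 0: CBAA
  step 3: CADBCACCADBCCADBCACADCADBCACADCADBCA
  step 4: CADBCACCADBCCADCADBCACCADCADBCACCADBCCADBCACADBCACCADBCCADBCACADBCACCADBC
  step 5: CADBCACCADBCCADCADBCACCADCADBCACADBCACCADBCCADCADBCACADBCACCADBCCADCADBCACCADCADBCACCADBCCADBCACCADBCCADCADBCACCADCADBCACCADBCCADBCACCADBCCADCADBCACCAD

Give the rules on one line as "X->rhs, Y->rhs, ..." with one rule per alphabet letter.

  step 4 ⇒ step 5: CADBCACCADBCCADCADBCACCADCADBCACCADBCCADBCACADBCACCADBCCADBCACADBCACCADBC ⇒ CAD·BC·A·C·CAD·BC·CAD·CAD·BC·A·C·CAD·CAD·BC·A·CAD·BC·A·C·CAD·BC·CAD·CAD·BC·A·CAD·BC·A·C·CAD·BC·CAD·CAD·BC·A·C·CAD·CAD·BC·A·C·CAD·BC·CAD·BC·A·C·CAD·BC·CAD·CAD·BC·A·C·CAD·CAD·BC·A·C·CAD·BC·CAD·BC·A·C·CAD·BC·CAD·CAD·BC·A·C·CAD
    A ↦ BC
    B ↦ C
    C ↦ CAD
    D ↦ A

A->BC, B->C, C->CAD, D->A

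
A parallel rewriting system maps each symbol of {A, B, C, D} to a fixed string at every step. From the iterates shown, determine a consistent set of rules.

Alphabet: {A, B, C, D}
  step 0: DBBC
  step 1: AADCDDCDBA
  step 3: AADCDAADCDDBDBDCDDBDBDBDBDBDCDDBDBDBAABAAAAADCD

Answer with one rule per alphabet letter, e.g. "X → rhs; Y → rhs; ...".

A->DB, B->DCD, C->BA, D->AA

  step 0 ⇒ step 1: DBBC ⇒ AA·DCD·DCD·BA
    B ↦ DCD
    C ↦ BA
    D ↦ AA
    A ↦ DB  (constrained at step 1)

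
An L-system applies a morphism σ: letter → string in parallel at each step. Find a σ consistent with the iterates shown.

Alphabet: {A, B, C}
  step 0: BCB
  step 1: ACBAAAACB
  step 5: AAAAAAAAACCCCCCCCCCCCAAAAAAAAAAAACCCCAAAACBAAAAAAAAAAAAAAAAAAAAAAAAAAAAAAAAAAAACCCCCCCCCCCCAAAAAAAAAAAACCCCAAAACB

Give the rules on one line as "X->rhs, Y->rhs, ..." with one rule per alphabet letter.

  step 0 ⇒ step 1: BCB ⇒ ACB·AAA·ACB
    B ↦ ACB
    C ↦ AAA
    A ↦ C  (constrained at step 1)

A->C, B->ACB, C->AAA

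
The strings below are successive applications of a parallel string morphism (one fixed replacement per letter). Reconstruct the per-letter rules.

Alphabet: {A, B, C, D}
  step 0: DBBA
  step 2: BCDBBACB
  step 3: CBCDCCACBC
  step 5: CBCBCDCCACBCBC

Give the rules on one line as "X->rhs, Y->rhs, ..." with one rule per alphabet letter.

  step 2 ⇒ step 3: BCDBBACB ⇒ C·B·CD·C·C·AC·B·C
    A ↦ AC
    B ↦ C
    C ↦ B
    D ↦ CD

A->AC, B->C, C->B, D->CD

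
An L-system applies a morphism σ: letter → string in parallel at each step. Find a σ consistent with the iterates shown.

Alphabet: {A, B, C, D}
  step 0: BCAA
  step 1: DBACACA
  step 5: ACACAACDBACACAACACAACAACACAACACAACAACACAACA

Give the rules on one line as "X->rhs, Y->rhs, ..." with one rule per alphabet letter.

  step 0 ⇒ step 1: BCAA ⇒ DB·A·CA·CA
    A ↦ CA
    B ↦ DB
    C ↦ A
    D ↦ C  (constrained at step 1)

A->CA, B->DB, C->A, D->C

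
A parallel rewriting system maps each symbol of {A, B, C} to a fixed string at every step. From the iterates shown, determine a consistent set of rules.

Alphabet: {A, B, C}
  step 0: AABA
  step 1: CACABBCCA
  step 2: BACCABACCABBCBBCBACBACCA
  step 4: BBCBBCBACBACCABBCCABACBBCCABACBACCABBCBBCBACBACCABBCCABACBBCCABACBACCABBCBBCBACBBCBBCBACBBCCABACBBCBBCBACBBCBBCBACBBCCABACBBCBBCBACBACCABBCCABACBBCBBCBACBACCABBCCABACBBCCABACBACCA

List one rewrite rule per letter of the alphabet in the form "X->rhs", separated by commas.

A->CA, B->BBC, C->BAC

  step 1 ⇒ step 2: CACABBCCA ⇒ BAC·CA·BAC·CA·BBC·BBC·BAC·BAC·CA
    A ↦ CA
    B ↦ BBC
    C ↦ BAC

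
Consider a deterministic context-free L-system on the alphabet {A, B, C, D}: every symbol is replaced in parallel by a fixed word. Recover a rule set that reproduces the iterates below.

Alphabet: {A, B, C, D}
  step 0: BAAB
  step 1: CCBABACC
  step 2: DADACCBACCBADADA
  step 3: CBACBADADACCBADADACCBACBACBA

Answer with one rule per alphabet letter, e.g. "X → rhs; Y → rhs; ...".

  step 2 ⇒ step 3: DADACCBACCBADADA ⇒ C·BA·C·BA·DA·DA·CC·BA·DA·DA·CC·BA·C·BA·C·BA
    A ↦ BA
    B ↦ CC
    C ↦ DA
    D ↦ C

A->BA, B->CC, C->DA, D->C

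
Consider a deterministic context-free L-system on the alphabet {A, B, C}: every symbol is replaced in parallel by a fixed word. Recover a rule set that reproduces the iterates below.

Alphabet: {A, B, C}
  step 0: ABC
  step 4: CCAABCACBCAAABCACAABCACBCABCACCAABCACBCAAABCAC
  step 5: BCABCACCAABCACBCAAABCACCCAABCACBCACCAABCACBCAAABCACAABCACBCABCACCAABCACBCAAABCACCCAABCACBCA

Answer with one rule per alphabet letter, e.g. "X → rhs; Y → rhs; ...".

  step 4 ⇒ step 5: CCAABCACBCAAABCACAABCACBCABCACCAABCACBCAAABCAC ⇒ BCA·BCA·C·C·AA·BCA·C·BCA·AA·BCA·C·C·C·AA·BCA·C·BCA·C·C·AA·BCA·C·BCA·AA·BCA·C·AA·BCA·C·BCA·BCA·C·C·AA·BCA·C·BCA·AA·BCA·C·C·C·AA·BCA·C·BCA
    A ↦ C
    B ↦ AA
    C ↦ BCA

A->C, B->AA, C->BCA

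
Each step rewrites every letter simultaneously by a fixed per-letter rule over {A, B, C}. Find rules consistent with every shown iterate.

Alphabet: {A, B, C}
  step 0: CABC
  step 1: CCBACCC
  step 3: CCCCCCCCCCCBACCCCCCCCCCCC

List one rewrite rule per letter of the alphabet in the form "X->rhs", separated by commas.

  step 0 ⇒ step 1: CABC ⇒ CC·BA·C·CC
    A ↦ BA
    B ↦ C
    C ↦ CC

A->BA, B->C, C->CC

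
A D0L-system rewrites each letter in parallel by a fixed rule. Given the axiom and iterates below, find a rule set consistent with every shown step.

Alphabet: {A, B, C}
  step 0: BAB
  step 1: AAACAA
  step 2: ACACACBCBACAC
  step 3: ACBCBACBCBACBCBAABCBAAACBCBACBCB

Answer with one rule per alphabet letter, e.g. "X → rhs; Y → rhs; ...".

A->AC, B->AA, C->BCB

  step 2 ⇒ step 3: ACACACBCBACAC ⇒ AC·BCB·AC·BCB·AC·BCB·AA·BCB·AA·AC·BCB·AC·BCB
    A ↦ AC
    B ↦ AA
    C ↦ BCB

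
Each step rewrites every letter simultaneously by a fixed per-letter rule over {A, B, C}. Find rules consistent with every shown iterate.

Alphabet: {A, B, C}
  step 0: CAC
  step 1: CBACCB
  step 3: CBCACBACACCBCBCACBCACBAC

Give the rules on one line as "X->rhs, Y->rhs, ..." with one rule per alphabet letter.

  step 0 ⇒ step 1: CAC ⇒ CB·AC·CB
    A ↦ AC
    C ↦ CB
    B ↦ CA  (constrained at step 1)

A->AC, B->CA, C->CB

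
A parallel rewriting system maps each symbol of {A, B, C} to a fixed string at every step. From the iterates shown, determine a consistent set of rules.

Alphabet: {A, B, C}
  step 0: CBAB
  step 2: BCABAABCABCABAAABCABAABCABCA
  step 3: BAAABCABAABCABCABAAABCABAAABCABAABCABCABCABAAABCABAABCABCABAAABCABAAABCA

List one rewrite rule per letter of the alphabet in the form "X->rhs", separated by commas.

  step 2 ⇒ step 3: BCABAABCABCABAAABCABAABCABCA ⇒ BAA·A·BCA·BAA·BCA·BCA·BAA·A·BCA·BAA·A·BCA·BAA·BCA·BCA·BCA·BAA·A·BCA·BAA·BCA·BCA·BAA·A·BCA·BAA·A·BCA
    A ↦ BCA
    B ↦ BAA
    C ↦ A

A->BCA, B->BAA, C->A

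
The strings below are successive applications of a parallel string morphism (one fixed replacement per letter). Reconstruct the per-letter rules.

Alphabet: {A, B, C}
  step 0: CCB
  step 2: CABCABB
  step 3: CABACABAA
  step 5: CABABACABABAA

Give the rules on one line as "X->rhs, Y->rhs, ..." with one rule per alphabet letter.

A->B, B->A, C->CA

  step 2 ⇒ step 3: CABCABB ⇒ CA·B·A·CA·B·A·A
    A ↦ B
    B ↦ A
    C ↦ CA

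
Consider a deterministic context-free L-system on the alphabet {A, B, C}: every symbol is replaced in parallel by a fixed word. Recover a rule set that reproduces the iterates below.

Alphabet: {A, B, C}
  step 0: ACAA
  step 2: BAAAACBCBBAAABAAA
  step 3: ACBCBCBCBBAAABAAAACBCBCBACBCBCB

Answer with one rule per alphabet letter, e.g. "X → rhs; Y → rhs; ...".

A->CB, B->A, C->BAA

  step 2 ⇒ step 3: BAAAACBCBBAAABAAA ⇒ A·CB·CB·CB·CB·BAA·A·BAA·A·A·CB·CB·CB·A·CB·CB·CB
    A ↦ CB
    B ↦ A
    C ↦ BAA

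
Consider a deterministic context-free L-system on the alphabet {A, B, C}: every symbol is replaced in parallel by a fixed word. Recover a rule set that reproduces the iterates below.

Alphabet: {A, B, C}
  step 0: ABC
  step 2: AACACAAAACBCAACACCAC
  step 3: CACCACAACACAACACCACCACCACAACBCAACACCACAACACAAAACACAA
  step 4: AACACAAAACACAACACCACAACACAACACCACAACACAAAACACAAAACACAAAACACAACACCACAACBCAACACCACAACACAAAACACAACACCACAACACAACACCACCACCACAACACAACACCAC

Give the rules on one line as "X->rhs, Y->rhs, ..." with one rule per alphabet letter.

  step 3 ⇒ step 4: CACCACAACACAACACCACCACCACAACBCAACACCACAACACAAAACACAA ⇒ AA·CAC·AA·AA·CAC·AA·CAC·CAC·AA·CAC·AA·CAC·CAC·AA·CAC·AA·AA·CAC·AA·AA·CAC·AA·AA·CAC·AA·CAC·CAC·AA·CBC·AA·CAC·CAC·AA·CAC·AA·AA·CAC·AA·CAC·CAC·AA·CAC·AA·CAC·CAC·CAC·CAC·AA·CAC·AA·CAC·CAC
    A ↦ CAC
    B ↦ CBC
    C ↦ AA

A->CAC, B->CBC, C->AA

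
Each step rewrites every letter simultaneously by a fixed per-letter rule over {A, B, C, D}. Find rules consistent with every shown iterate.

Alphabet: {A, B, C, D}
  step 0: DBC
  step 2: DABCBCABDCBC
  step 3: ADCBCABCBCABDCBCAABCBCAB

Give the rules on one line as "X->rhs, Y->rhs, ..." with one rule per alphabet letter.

  step 2 ⇒ step 3: DABCBCABDCBC ⇒ A·D·CBC·AB·CBC·AB·D·CBC·A·AB·CBC·AB
    A ↦ D
    B ↦ CBC
    C ↦ AB
    D ↦ A

A->D, B->CBC, C->AB, D->A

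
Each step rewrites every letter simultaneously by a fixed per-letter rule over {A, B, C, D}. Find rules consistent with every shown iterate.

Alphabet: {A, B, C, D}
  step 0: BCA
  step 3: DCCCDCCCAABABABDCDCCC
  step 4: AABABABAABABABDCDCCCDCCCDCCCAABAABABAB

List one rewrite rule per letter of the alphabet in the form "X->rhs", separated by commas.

A->DC, B->CC, C->AB, D->A

  step 3 ⇒ step 4: DCCCDCCCAABABABDCDCCC ⇒ A·AB·AB·AB·A·AB·AB·AB·DC·DC·CC·DC·CC·DC·CC·A·AB·A·AB·AB·AB
    A ↦ DC
    B ↦ CC
    C ↦ AB
    D ↦ A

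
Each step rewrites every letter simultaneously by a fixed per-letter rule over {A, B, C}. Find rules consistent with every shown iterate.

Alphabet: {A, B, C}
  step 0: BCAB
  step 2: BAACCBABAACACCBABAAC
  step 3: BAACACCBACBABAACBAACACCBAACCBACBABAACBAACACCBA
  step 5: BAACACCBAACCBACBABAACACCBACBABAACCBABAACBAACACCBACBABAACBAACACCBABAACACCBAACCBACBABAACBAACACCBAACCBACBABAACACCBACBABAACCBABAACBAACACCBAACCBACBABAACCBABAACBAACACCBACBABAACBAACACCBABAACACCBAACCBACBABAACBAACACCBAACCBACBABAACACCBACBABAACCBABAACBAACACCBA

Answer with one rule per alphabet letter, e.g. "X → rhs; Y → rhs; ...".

  step 2 ⇒ step 3: BAACCBABAACACCBABAAC ⇒ BA·AC·AC·CBA·CBA·BA·AC·BA·AC·AC·CBA·AC·CBA·CBA·BA·AC·BA·AC·AC·CBA
    A ↦ AC
    B ↦ BA
    C ↦ CBA

A->AC, B->BA, C->CBA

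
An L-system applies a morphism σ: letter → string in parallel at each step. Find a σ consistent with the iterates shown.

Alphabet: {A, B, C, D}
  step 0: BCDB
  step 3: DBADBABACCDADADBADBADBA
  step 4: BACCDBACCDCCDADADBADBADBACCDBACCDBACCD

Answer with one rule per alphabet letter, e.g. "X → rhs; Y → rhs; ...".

A->D, B->CC, C->AD, D->BA

  step 3 ⇒ step 4: DBADBABACCDADADBADBADBA ⇒ BA·CC·D·BA·CC·D·CC·D·AD·AD·BA·D·BA·D·BA·CC·D·BA·CC·D·BA·CC·D
    A ↦ D
    B ↦ CC
    C ↦ AD
    D ↦ BA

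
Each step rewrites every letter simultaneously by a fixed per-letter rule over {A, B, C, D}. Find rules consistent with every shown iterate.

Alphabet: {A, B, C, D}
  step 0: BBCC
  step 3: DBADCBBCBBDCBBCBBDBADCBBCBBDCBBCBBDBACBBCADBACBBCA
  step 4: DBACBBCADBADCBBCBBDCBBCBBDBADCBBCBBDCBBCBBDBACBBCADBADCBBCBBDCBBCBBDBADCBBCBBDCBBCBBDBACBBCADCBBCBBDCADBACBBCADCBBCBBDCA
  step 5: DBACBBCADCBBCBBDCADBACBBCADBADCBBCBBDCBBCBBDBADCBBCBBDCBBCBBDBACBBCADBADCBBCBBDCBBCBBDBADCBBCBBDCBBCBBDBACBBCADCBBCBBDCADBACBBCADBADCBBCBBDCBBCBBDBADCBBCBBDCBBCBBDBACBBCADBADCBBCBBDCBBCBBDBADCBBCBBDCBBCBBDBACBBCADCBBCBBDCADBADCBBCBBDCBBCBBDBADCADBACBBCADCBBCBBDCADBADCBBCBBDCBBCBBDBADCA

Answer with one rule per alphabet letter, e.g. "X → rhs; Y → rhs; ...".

  step 4 ⇒ step 5: DBACBBCADBADCBBCBBDCBBCBBDBADCBBCBBDCBBCBBDBACBBCADBADCBBCBBDCBBCBBDBADCBBCBBDCBBCBBDBACBBCADCBBCBBDCADBACBBCADCBBCBBDCA ⇒ DBA·CBB·CA·D·CBB·CBB·D·CA·DBA·CBB·CA·DBA·D·CBB·CBB·D·CBB·CBB·DBA·D·CBB·CBB·D·CBB·CBB·DBA·CBB·CA·DBA·D·CBB·CBB·D·CBB·CBB·DBA·D·CBB·CBB·D·CBB·CBB·DBA·CBB·CA·D·CBB·CBB·D·CA·DBA·CBB·CA·DBA·D·CBB·CBB·D·CBB·CBB·DBA·D·CBB·CBB·D·CBB·CBB·DBA·CBB·CA·DBA·D·CBB·CBB·D·CBB·CBB·DBA·D·CBB·CBB·D·CBB·CBB·DBA·CBB·CA·D·CBB·CBB·D·CA·DBA·D·CBB·CBB·D·CBB·CBB·DBA·D·CA·DBA·CBB·CA·D·CBB·CBB·D·CA·DBA·D·CBB·CBB·D·CBB·CBB·DBA·D·CA
    A ↦ CA
    B ↦ CBB
    C ↦ D
    D ↦ DBA

A->CA, B->CBB, C->D, D->DBA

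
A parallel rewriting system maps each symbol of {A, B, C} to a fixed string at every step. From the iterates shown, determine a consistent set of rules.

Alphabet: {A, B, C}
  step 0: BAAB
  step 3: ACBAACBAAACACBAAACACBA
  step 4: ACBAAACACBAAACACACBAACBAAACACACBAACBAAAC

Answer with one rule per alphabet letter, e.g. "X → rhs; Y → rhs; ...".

  step 3 ⇒ step 4: ACBAACBAAACACBAAACACBA ⇒ AC·BA·A·AC·AC·BA·A·AC·AC·AC·BA·AC·BA·A·AC·AC·AC·BA·AC·BA·A·AC
    A ↦ AC
    B ↦ A
    C ↦ BA

A->AC, B->A, C->BA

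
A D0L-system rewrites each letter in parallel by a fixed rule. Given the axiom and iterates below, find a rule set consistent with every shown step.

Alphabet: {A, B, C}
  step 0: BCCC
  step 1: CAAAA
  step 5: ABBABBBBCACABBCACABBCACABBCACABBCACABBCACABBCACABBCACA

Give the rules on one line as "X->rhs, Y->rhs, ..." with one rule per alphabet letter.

  step 0 ⇒ step 1: BCCC ⇒ CA·A·A·A
    B ↦ CA
    C ↦ A
    A ↦ BB  (constrained at step 1)

A->BB, B->CA, C->A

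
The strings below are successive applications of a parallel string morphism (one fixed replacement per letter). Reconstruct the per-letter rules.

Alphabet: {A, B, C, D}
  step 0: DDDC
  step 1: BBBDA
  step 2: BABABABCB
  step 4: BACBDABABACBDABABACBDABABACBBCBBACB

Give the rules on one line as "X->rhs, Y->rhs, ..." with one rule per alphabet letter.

  step 1 ⇒ step 2: BBBDA ⇒ BA·BA·BA·B·CB
    A ↦ CB
    B ↦ BA
    D ↦ B
  step 0 ⇒ step 1: DDDC ⇒ B·B·B·DA
    C ↦ DA

A->CB, B->BA, C->DA, D->B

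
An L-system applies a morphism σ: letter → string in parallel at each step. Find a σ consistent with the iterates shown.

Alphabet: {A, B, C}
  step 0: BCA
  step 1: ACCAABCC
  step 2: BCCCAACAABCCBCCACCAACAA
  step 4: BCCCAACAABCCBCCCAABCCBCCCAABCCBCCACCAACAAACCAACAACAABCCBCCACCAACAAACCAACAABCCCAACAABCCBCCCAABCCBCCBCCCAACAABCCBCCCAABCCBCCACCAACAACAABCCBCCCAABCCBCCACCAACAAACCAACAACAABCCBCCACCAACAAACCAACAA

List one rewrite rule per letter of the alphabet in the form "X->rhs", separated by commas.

A->BCC, B->AC, C->CAA

  step 1 ⇒ step 2: ACCAABCC ⇒ BCC·CAA·CAA·BCC·BCC·AC·CAA·CAA
    A ↦ BCC
    B ↦ AC
    C ↦ CAA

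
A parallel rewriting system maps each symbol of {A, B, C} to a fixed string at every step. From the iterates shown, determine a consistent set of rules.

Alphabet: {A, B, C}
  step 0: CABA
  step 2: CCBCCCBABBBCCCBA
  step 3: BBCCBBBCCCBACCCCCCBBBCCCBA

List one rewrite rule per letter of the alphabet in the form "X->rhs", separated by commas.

  step 2 ⇒ step 3: CCBCCCBABBBCCCBA ⇒ B·B·CC·B·B·B·CC·CBA·CC·CC·CC·B·B·B·CC·CBA
    A ↦ CBA
    B ↦ CC
    C ↦ B

A->CBA, B->CC, C->B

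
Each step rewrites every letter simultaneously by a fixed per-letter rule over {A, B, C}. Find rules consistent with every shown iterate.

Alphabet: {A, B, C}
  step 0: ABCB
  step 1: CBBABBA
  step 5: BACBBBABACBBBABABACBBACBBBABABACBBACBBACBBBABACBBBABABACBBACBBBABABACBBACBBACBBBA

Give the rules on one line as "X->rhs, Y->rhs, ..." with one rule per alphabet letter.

A->CB, B->BA, C->B

  step 0 ⇒ step 1: ABCB ⇒ CB·BA·B·BA
    A ↦ CB
    B ↦ BA
    C ↦ B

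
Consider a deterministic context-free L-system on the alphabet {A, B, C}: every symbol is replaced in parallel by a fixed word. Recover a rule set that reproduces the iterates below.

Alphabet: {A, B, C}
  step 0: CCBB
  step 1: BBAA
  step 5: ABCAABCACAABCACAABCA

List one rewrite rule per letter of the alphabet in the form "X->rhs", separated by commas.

A->CA, B->A, C->B

  step 0 ⇒ step 1: CCBB ⇒ B·B·A·A
    B ↦ A
    C ↦ B
    A ↦ CA  (constrained at step 1)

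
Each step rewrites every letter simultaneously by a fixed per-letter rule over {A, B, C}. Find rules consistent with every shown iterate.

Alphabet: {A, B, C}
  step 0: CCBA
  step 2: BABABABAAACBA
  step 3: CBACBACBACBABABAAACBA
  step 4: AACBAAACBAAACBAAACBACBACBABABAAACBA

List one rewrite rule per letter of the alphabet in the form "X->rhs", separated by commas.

A->BA, B->C, C->AA

  step 3 ⇒ step 4: CBACBACBACBABABAAACBA ⇒ AA·C·BA·AA·C·BA·AA·C·BA·AA·C·BA·C·BA·C·BA·BA·BA·AA·C·BA
    A ↦ BA
    B ↦ C
    C ↦ AA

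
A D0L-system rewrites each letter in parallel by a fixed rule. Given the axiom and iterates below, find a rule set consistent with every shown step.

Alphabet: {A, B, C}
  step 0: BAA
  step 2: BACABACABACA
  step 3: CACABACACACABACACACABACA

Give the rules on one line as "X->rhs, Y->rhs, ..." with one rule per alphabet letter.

A->CA, B->CA, C->BA

  step 2 ⇒ step 3: BACABACABACA ⇒ CA·CA·BA·CA·CA·CA·BA·CA·CA·CA·BA·CA
    A ↦ CA
    B ↦ CA
    C ↦ BA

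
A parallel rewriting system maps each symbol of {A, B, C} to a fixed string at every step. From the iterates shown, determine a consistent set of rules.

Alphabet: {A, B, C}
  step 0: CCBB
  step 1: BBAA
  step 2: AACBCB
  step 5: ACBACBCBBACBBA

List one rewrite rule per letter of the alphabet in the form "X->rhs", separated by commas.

  step 1 ⇒ step 2: BBAA ⇒ A·A·CB·CB
    A ↦ CB
    B ↦ A
  step 0 ⇒ step 1: CCBB ⇒ B·B·A·A
    C ↦ B

A->CB, B->A, C->B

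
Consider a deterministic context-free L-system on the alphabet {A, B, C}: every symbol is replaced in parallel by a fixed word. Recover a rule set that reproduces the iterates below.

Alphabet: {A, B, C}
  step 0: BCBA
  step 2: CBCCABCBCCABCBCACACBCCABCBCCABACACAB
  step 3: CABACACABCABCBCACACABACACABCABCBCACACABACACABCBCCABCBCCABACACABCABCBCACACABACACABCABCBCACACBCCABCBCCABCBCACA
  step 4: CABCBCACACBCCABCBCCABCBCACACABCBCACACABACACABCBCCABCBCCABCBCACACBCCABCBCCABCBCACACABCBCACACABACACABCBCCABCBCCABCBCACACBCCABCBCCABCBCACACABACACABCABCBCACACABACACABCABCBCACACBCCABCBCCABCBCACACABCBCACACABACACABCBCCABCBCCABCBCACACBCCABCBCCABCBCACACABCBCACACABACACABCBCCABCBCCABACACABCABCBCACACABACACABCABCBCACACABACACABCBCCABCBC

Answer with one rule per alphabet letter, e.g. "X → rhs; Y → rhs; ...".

  step 3 ⇒ step 4: CABACACABCABCBCACACABACACABCABCBCACACABACACABCBCCABCBCCABACACABCABCBCACACABACACABCABCBCACACBCCABCBCCABCBCACA ⇒ CAB·CBC·ACA·CBC·CAB·CBC·CAB·CBC·ACA·CAB·CBC·ACA·CAB·ACA·CAB·CBC·CAB·CBC·CAB·CBC·ACA·CBC·CAB·CBC·CAB·CBC·ACA·CAB·CBC·ACA·CAB·ACA·CAB·CBC·CAB·CBC·CAB·CBC·ACA·CBC·CAB·CBC·CAB·CBC·ACA·CAB·ACA·CAB·CAB·CBC·ACA·CAB·ACA·CAB·CAB·CBC·ACA·CBC·CAB·CBC·CAB·CBC·ACA·CAB·CBC·ACA·CAB·ACA·CAB·CBC·CAB·CBC·CAB·CBC·ACA·CBC·CAB·CBC·CAB·CBC·ACA·CAB·CBC·ACA·CAB·ACA·CAB·CBC·CAB·CBC·CAB·ACA·CAB·CAB·CBC·ACA·CAB·ACA·CAB·CAB·CBC·ACA·CAB·ACA·CAB·CBC·CAB·CBC
    A ↦ CBC
    B ↦ ACA
    C ↦ CAB

A->CBC, B->ACA, C->CAB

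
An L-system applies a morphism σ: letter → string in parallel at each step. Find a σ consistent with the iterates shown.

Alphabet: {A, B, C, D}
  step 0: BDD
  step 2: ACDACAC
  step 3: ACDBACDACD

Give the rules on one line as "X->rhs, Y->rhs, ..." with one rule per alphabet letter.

  step 2 ⇒ step 3: ACDACAC ⇒ AC·D·B·AC·D·AC·D
    A ↦ AC
    C ↦ D
    D ↦ B
    B ↦ AC  (constrained at step 0)

A->AC, B->AC, C->D, D->B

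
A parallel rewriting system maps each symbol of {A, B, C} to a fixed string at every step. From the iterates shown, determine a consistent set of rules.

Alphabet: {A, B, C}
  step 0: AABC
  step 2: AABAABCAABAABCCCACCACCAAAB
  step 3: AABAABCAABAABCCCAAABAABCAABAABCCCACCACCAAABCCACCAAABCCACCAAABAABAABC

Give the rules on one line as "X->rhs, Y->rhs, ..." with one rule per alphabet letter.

  step 2 ⇒ step 3: AABAABCAABAABCCCACCACCAAAB ⇒ AAB·AAB·C·AAB·AAB·C·CCA·AAB·AAB·C·AAB·AAB·C·CCA·CCA·CCA·AAB·CCA·CCA·AAB·CCA·CCA·AAB·AAB·AAB·C
    A ↦ AAB
    B ↦ C
    C ↦ CCA

A->AAB, B->C, C->CCA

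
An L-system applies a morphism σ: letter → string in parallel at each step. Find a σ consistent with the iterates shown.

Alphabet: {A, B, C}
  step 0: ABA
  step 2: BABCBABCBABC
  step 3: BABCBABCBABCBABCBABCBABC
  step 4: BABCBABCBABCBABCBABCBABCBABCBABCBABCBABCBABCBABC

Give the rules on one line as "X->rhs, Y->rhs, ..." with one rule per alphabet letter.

A->BC, B->BA, C->BC

  step 3 ⇒ step 4: BABCBABCBABCBABCBABCBABC ⇒ BA·BC·BA·BC·BA·BC·BA·BC·BA·BC·BA·BC·BA·BC·BA·BC·BA·BC·BA·BC·BA·BC·BA·BC
    A ↦ BC
    B ↦ BA
    C ↦ BC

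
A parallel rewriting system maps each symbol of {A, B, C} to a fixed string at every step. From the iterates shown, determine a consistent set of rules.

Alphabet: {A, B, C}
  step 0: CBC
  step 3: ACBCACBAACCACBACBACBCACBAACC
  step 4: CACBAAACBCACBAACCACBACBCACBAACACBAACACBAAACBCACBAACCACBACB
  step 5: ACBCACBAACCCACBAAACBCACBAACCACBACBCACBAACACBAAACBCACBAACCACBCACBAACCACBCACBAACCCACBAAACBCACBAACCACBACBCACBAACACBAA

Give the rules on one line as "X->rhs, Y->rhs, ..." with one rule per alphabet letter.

A->C, B->AA, C->ACB

  step 4 ⇒ step 5: CACBAAACBCACBAACCACBACBCACBAACACBAACACBAAACBCACBAACCACBACB ⇒ ACB·C·ACB·AA·C·C·C·ACB·AA·ACB·C·ACB·AA·C·C·ACB·ACB·C·ACB·AA·C·ACB·AA·ACB·C·ACB·AA·C·C·ACB·C·ACB·AA·C·C·ACB·C·ACB·AA·C·C·C·ACB·AA·ACB·C·ACB·AA·C·C·ACB·ACB·C·ACB·AA·C·ACB·AA
    A ↦ C
    B ↦ AA
    C ↦ ACB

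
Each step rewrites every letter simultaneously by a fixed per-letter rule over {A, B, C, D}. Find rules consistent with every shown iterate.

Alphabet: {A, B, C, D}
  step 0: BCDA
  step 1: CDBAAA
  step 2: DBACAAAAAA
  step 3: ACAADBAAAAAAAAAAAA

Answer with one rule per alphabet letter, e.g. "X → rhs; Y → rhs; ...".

  step 2 ⇒ step 3: DBACAAAAAA ⇒ A·C·AA·DB·AA·AA·AA·AA·AA·AA
    A ↦ AA
    B ↦ C
    C ↦ DB
    D ↦ A

A->AA, B->C, C->DB, D->A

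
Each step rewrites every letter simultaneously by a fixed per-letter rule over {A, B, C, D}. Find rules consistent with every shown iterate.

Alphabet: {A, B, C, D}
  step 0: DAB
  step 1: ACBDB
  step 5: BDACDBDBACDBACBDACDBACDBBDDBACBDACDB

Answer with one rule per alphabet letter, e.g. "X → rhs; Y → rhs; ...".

  step 0 ⇒ step 1: DAB ⇒ AC·B·DB
    A ↦ B
    B ↦ DB
    D ↦ AC
    C ↦ D  (constrained at step 1)

A->B, B->DB, C->D, D->AC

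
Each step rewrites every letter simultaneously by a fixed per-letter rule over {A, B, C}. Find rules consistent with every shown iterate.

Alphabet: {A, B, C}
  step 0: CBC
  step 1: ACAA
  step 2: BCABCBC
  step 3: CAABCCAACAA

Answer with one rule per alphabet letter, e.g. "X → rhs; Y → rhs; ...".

  step 2 ⇒ step 3: BCABCBC ⇒ CA·A·BC·CA·A·CA·A
    A ↦ BC
    B ↦ CA
    C ↦ A

A->BC, B->CA, C->A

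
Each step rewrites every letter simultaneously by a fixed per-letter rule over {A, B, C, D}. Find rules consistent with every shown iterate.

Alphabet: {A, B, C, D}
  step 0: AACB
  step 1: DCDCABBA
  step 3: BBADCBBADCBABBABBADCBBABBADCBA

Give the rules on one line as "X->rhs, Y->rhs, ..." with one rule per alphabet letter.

  step 0 ⇒ step 1: AACB ⇒ DC·DC·A·BBA
    A ↦ DC
    B ↦ BBA
    C ↦ A
    D ↦ B  (constrained at step 1)

A->DC, B->BBA, C->A, D->B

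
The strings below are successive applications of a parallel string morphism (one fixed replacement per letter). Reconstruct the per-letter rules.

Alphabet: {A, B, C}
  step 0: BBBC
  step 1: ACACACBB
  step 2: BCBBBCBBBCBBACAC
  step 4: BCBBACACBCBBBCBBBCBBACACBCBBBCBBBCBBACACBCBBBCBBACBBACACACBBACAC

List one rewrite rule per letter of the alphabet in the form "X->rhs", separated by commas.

A->BC, B->AC, C->BB

  step 1 ⇒ step 2: ACACACBB ⇒ BC·BB·BC·BB·BC·BB·AC·AC
    A ↦ BC
    B ↦ AC
    C ↦ BB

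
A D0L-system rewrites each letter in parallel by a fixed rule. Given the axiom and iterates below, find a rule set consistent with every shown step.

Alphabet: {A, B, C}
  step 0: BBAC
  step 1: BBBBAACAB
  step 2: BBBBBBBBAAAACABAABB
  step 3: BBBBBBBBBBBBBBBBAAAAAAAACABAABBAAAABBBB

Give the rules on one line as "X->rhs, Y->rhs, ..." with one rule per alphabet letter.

A->AA, B->BB, C->CAB

  step 2 ⇒ step 3: BBBBBBBBAAAACABAABB ⇒ BB·BB·BB·BB·BB·BB·BB·BB·AA·AA·AA·AA·CAB·AA·BB·AA·AA·BB·BB
    A ↦ AA
    B ↦ BB
    C ↦ CAB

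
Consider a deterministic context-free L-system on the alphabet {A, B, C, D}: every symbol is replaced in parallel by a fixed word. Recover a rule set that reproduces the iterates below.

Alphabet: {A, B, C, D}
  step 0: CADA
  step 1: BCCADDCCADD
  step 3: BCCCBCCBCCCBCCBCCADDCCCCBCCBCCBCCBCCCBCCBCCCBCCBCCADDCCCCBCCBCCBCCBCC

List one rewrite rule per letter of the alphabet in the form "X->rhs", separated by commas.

  step 0 ⇒ step 1: CADA ⇒ BCC·ADD·CC·ADD
    A ↦ ADD
    C ↦ BCC
    D ↦ CC
    B ↦ C  (constrained at step 1)

A->ADD, B->C, C->BCC, D->CC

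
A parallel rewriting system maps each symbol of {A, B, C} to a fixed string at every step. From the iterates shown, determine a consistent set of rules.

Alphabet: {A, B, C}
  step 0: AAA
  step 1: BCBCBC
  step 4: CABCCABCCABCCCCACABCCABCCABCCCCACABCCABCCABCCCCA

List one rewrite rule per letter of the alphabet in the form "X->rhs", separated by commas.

  step 0 ⇒ step 1: AAA ⇒ BC·BC·BC
    A ↦ BC
    B ↦ CC  (constrained at step 1)
    C ↦ CA  (constrained at step 1)

A->BC, B->CC, C->CA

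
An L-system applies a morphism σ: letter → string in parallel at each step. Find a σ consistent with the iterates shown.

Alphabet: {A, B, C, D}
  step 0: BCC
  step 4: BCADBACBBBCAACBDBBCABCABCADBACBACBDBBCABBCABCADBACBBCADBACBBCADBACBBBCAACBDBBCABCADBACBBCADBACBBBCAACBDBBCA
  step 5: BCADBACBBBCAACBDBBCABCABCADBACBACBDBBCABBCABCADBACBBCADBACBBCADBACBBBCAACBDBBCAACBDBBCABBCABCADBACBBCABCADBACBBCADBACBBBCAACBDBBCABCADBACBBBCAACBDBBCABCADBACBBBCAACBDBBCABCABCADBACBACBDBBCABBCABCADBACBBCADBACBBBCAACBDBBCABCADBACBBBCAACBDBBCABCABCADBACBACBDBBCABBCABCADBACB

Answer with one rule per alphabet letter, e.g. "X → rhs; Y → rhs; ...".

A->ACB, B->BCA, C->DB, D->B

  step 4 ⇒ step 5: BCADBACBBBCAACBDBBCABCABCADBACBACBDBBCABBCABCADBACBBCADBACBBCADBACBBBCAACBDBBCABCADBACBBCADBACBBBCAACBDBBCA ⇒ BCA·DB·ACB·B·BCA·ACB·DB·BCA·BCA·BCA·DB·ACB·ACB·DB·BCA·B·BCA·BCA·DB·ACB·BCA·DB·ACB·BCA·DB·ACB·B·BCA·ACB·DB·BCA·ACB·DB·BCA·B·BCA·BCA·DB·ACB·BCA·BCA·DB·ACB·BCA·DB·ACB·B·BCA·ACB·DB·BCA·BCA·DB·ACB·B·BCA·ACB·DB·BCA·BCA·DB·ACB·B·BCA·ACB·DB·BCA·BCA·BCA·DB·ACB·ACB·DB·BCA·B·BCA·BCA·DB·ACB·BCA·DB·ACB·B·BCA·ACB·DB·BCA·BCA·DB·ACB·B·BCA·ACB·DB·BCA·BCA·BCA·DB·ACB·ACB·DB·BCA·B·BCA·BCA·DB·ACB
    A ↦ ACB
    B ↦ BCA
    C ↦ DB
    D ↦ B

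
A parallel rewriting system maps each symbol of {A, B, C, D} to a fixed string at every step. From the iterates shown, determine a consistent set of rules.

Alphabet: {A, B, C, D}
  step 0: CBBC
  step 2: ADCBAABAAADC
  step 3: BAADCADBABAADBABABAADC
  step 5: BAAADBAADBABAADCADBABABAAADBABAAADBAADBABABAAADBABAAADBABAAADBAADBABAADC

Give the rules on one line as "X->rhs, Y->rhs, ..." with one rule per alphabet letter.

A->BA, B->AD, C->DC, D->A

  step 2 ⇒ step 3: ADCBAABAAADC ⇒ BA·A·DC·AD·BA·BA·AD·BA·BA·BA·A·DC
    A ↦ BA
    B ↦ AD
    C ↦ DC
    D ↦ A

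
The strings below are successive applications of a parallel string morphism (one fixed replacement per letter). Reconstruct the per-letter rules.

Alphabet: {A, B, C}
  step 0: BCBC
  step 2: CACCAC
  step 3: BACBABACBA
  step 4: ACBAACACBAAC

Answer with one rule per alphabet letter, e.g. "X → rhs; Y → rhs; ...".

  step 3 ⇒ step 4: BACBABACBA ⇒ A·C·BA·A·C·A·C·BA·A·C
    A ↦ C
    B ↦ A
    C ↦ BA

A->C, B->A, C->BA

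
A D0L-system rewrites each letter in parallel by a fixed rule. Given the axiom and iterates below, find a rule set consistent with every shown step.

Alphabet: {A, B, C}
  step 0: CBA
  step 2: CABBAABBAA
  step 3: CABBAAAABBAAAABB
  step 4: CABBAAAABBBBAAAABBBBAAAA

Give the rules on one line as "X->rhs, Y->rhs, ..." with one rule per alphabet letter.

A->B, B->AA, C->CAB

  step 3 ⇒ step 4: CABBAAAABBAAAABB ⇒ CAB·B·AA·AA·B·B·B·B·AA·AA·B·B·B·B·AA·AA
    A ↦ B
    B ↦ AA
    C ↦ CAB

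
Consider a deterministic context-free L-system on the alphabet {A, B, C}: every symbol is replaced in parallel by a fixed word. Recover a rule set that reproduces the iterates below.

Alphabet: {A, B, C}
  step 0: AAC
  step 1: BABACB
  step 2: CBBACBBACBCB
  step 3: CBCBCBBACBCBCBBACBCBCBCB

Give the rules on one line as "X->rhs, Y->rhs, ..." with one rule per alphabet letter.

  step 2 ⇒ step 3: CBBACBBACBCB ⇒ CB·CB·CB·BA·CB·CB·CB·BA·CB·CB·CB·CB
    A ↦ BA
    B ↦ CB
    C ↦ CB

A->BA, B->CB, C->CB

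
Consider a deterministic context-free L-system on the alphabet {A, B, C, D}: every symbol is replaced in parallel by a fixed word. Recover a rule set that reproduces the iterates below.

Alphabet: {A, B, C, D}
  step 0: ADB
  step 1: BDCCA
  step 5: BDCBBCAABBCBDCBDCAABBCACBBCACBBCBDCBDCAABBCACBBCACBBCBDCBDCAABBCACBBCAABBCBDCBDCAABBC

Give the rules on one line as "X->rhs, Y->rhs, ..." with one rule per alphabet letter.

  step 0 ⇒ step 1: ADB ⇒ BDC·C·A
    A ↦ BDC
    B ↦ A
    D ↦ C
    C ↦ BBC  (constrained at step 1)

A->BDC, B->A, C->BBC, D->C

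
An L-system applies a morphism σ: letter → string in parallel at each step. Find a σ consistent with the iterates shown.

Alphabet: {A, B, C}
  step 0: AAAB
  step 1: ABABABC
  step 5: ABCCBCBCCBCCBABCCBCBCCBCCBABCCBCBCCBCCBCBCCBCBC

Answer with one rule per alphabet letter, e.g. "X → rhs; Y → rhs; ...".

A->AB, B->C, C->CB

  step 0 ⇒ step 1: AAAB ⇒ AB·AB·AB·C
    A ↦ AB
    B ↦ C
    C ↦ CB  (constrained at step 1)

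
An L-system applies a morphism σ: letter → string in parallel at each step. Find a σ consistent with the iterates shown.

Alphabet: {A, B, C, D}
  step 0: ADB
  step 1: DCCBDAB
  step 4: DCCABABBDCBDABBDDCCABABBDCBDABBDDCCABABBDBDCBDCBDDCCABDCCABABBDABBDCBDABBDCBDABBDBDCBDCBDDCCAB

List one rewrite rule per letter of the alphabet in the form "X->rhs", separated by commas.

  step 0 ⇒ step 1: ADB ⇒ DCC·BD·AB
    A ↦ DCC
    B ↦ AB
    D ↦ BD
    C ↦ CBD  (constrained at step 1)

A->DCC, B->AB, C->CBD, D->BD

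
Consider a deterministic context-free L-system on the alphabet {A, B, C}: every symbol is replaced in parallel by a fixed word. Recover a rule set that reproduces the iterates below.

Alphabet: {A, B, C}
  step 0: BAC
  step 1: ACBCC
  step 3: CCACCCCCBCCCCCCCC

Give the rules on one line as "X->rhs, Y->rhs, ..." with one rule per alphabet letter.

  step 0 ⇒ step 1: BAC ⇒ A·CB·CC
    A ↦ CB
    B ↦ A
    C ↦ CC

A->CB, B->A, C->CC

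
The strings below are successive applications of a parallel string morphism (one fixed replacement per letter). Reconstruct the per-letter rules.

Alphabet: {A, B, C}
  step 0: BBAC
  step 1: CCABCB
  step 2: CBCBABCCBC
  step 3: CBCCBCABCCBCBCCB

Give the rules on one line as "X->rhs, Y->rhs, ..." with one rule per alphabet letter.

  step 2 ⇒ step 3: CBCBABCCBC ⇒ CB·C·CB·C·AB·C·CB·CB·C·CB
    A ↦ AB
    B ↦ C
    C ↦ CB

A->AB, B->C, C->CB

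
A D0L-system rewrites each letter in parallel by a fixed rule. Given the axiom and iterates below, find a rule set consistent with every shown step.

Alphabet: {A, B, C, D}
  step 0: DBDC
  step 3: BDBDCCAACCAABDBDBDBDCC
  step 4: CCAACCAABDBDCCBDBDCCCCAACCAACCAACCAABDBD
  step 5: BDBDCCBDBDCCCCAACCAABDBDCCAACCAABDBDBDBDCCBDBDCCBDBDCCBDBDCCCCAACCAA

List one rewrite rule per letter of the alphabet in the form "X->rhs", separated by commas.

A->C, B->CC, C->BD, D->AA

  step 4 ⇒ step 5: CCAACCAABDBDCCBDBDCCCCAACCAACCAACCAABDBD ⇒ BD·BD·C·C·BD·BD·C·C·CC·AA·CC·AA·BD·BD·CC·AA·CC·AA·BD·BD·BD·BD·C·C·BD·BD·C·C·BD·BD·C·C·BD·BD·C·C·CC·AA·CC·AA
    A ↦ C
    B ↦ CC
    C ↦ BD
    D ↦ AA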